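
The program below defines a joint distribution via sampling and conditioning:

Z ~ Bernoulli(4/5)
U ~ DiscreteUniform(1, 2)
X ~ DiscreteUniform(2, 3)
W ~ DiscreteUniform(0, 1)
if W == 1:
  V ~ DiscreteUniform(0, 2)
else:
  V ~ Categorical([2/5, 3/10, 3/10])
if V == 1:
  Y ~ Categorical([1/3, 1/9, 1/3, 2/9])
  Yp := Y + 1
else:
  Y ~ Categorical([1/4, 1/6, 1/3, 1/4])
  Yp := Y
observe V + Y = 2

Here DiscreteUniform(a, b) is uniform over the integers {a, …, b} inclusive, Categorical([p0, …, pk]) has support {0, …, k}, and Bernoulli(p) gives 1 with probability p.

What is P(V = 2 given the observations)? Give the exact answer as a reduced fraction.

P(V = 2 | obs) = 171/511

Enumerate traces; 48 have nonzero weight after conditioning:
  (Z=0, U=1, X=2, W=0, V=0, Y=2) weight 1/300
  (Z=0, U=1, X=2, W=0, V=1, Y=1) weight 1/1200
  (Z=0, U=1, X=2, W=0, V=2, Y=0) weight 3/1600
  (Z=0, U=1, X=2, W=1, V=0, Y=2) weight 1/360
  (Z=0, U=1, X=2, W=1, V=1, Y=1) weight 1/1080
  (Z=0, U=1, X=2, W=1, V=2, Y=0) weight 1/480
  (Z=0, U=1, X=3, W=0, V=0, Y=2) weight 1/300
  (Z=0, U=1, X=3, W=0, V=1, Y=1) weight 1/1200
  … 40 more
Group by V:
  weight(V=0) = 11/90
  weight(V=1) = 19/540
  weight(V=2) = 19/240
Total weight = 11/90 + 19/540 + 19/240 = 511/2160
P(V=0 | obs) = 11/90 / 511/2160 = 264/511
P(V=1 | obs) = 19/540 / 511/2160 = 76/511
P(V=2 | obs) = 19/240 / 511/2160 = 171/511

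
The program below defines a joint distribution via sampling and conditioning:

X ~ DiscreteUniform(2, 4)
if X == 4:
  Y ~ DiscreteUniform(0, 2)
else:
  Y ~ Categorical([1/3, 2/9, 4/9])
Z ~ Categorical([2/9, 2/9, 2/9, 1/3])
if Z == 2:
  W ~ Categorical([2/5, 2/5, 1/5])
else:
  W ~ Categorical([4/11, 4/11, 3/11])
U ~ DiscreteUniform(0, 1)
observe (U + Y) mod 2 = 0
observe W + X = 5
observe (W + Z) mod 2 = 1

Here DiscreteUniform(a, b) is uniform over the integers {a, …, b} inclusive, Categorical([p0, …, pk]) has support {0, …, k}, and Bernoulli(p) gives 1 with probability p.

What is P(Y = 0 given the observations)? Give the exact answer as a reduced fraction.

P(Y = 0 | obs) = 1/3

Enumerate traces; 12 have nonzero weight after conditioning:
  (X=3, Y=0, Z=1, W=2, U=0) weight 1/297
  (X=3, Y=0, Z=3, W=2, U=0) weight 1/198
  (X=3, Y=1, Z=1, W=2, U=1) weight 2/891
  (X=3, Y=1, Z=3, W=2, U=1) weight 1/297
  (X=3, Y=2, Z=1, W=2, U=0) weight 4/891
  (X=3, Y=2, Z=3, W=2, U=0) weight 2/297
  (X=4, Y=0, Z=0, W=1, U=0) weight 4/891
  (X=4, Y=0, Z=2, W=1, U=0) weight 2/405
  … 4 more
Group by Y:
  weight(Y=0) = 53/2970
  weight(Y=1) = 67/4455
  weight(Y=2) = 92/4455
Total weight = 53/2970 + 67/4455 + 92/4455 = 53/990
P(Y=0 | obs) = 53/2970 / 53/990 = 1/3
P(Y=1 | obs) = 67/4455 / 53/990 = 134/477
P(Y=2 | obs) = 92/4455 / 53/990 = 184/477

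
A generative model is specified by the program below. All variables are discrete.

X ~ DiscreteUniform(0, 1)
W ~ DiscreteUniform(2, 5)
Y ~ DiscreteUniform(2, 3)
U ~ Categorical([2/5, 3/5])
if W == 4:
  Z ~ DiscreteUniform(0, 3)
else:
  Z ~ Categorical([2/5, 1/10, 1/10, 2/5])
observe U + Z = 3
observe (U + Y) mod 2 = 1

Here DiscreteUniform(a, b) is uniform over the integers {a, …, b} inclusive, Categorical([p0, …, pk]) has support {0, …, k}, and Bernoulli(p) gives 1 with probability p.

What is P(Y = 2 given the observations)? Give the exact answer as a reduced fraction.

Enumerate traces; 16 have nonzero weight after conditioning:
  (X=0, W=2, Y=2, U=1, Z=2) weight 3/800
  (X=0, W=2, Y=3, U=0, Z=3) weight 1/100
  (X=0, W=3, Y=2, U=1, Z=2) weight 3/800
  (X=0, W=3, Y=3, U=0, Z=3) weight 1/100
  (X=0, W=4, Y=2, U=1, Z=2) weight 3/320
  (X=0, W=4, Y=3, U=0, Z=3) weight 1/160
  (X=0, W=5, Y=2, U=1, Z=2) weight 3/800
  (X=0, W=5, Y=3, U=0, Z=3) weight 1/100
  … 8 more
Group by Y:
  weight(Y=2) = 33/800
  weight(Y=3) = 29/400
Total weight = 33/800 + 29/400 = 91/800
P(Y=2 | obs) = 33/800 / 91/800 = 33/91
P(Y=3 | obs) = 29/400 / 91/800 = 58/91

P(Y = 2 | obs) = 33/91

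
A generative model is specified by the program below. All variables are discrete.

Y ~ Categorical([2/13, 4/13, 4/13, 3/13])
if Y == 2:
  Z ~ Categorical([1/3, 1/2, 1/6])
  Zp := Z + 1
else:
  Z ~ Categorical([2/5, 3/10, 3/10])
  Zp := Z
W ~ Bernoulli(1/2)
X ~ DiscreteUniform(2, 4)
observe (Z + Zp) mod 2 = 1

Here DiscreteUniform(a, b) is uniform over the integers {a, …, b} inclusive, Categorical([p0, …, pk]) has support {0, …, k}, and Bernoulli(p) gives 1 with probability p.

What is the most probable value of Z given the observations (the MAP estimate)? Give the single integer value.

argmax_v P(Z = v | obs) = 1

Enumerate traces; 18 have nonzero weight after conditioning:
  (Y=2, Z=0, W=0, X=2) weight 2/117
  (Y=2, Z=0, W=0, X=3) weight 2/117
  (Y=2, Z=0, W=0, X=4) weight 2/117
  (Y=2, Z=0, W=1, X=2) weight 2/117
  (Y=2, Z=0, W=1, X=3) weight 2/117
  (Y=2, Z=0, W=1, X=4) weight 2/117
  (Y=2, Z=1, W=0, X=2) weight 1/39
  (Y=2, Z=1, W=0, X=3) weight 1/39
  (Y=2, Z=2, W=0, X=2) weight 1/117
  … 9 more
Group by Z:
  weight(Z=0) = 4/39
  weight(Z=1) = 2/13
  weight(Z=2) = 2/39
Total weight = 4/39 + 2/13 + 2/39 = 4/13
P(Z=0 | obs) = 4/39 / 4/13 = 1/3
P(Z=1 | obs) = 2/13 / 4/13 = 1/2
P(Z=2 | obs) = 2/39 / 4/13 = 1/6
argmax = 1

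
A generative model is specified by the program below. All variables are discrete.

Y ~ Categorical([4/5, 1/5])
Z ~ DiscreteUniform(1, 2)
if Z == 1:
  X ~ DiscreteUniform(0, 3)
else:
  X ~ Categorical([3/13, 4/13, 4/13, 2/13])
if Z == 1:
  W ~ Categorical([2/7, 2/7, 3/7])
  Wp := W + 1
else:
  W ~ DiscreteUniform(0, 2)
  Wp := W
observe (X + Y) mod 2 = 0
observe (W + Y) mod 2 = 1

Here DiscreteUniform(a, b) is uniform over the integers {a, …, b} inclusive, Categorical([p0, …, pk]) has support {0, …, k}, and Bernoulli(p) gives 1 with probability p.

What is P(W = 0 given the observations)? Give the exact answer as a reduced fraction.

Enumerate traces; 12 have nonzero weight after conditioning:
  (Y=0, Z=1, X=0, W=1) weight 1/35
  (Y=0, Z=1, X=2, W=1) weight 1/35
  (Y=0, Z=2, X=0, W=1) weight 2/65
  (Y=0, Z=2, X=2, W=1) weight 8/195
  (Y=1, Z=1, X=1, W=0) weight 1/140
  (Y=1, Z=1, X=1, W=2) weight 3/280
  (Y=1, Z=1, X=3, W=0) weight 1/140
  (Y=1, Z=1, X=3, W=2) weight 3/280
  … 4 more
Group by W:
  weight(W=0) = 27/910
  weight(W=1) = 176/1365
  weight(W=2) = 67/1820
Total weight = 27/910 + 176/1365 + 67/1820 = 1067/5460
P(W=0 | obs) = 27/910 / 1067/5460 = 162/1067
P(W=1 | obs) = 176/1365 / 1067/5460 = 64/97
P(W=2 | obs) = 67/1820 / 1067/5460 = 201/1067

P(W = 0 | obs) = 162/1067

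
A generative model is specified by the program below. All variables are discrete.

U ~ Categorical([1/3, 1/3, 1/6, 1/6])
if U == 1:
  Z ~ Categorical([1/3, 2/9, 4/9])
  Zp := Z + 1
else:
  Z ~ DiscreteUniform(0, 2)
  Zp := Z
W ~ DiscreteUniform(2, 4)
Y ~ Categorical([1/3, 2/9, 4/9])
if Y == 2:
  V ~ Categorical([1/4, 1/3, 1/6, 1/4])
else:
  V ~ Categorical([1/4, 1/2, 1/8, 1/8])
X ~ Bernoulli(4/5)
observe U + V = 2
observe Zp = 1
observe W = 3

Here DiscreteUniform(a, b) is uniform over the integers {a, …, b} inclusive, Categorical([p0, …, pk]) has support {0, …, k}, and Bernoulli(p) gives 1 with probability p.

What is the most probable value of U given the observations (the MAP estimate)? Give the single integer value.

argmax_v P(U = v | obs) = 1

Enumerate traces; 18 have nonzero weight after conditioning:
  (U=0, Z=1, W=3, Y=0, V=2, X=0) weight 1/3240
  (U=0, Z=1, W=3, Y=0, V=2, X=1) weight 1/810
  (U=0, Z=1, W=3, Y=1, V=2, X=0) weight 1/4860
  (U=0, Z=1, W=3, Y=1, V=2, X=1) weight 1/1215
  (U=0, Z=1, W=3, Y=2, V=2, X=0) weight 2/3645
  (U=0, Z=1, W=3, Y=2, V=2, X=1) weight 8/3645
  (U=1, Z=0, W=3, Y=0, V=1, X=0) weight 1/810
  (U=1, Z=0, W=3, Y=0, V=1, X=1) weight 2/405
  (U=2, Z=1, W=3, Y=0, V=0, X=0) weight 1/3240
  … 9 more
Group by U:
  weight(U=0) = 31/5832
  weight(U=1) = 23/1458
  weight(U=2) = 1/216
Total weight = 31/5832 + 23/1458 + 1/216 = 25/972
P(U=0 | obs) = 31/5832 / 25/972 = 31/150
P(U=1 | obs) = 23/1458 / 25/972 = 46/75
P(U=2 | obs) = 1/216 / 25/972 = 9/50
argmax = 1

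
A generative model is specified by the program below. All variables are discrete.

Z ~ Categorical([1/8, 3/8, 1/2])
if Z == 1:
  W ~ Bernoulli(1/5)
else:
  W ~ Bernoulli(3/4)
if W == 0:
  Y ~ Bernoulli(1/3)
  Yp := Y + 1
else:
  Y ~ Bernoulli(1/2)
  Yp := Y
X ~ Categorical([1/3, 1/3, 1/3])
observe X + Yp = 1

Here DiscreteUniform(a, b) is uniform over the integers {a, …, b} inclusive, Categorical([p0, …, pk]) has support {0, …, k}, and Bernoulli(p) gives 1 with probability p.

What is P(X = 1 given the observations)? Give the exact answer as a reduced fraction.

Enumerate traces; 9 have nonzero weight after conditioning:
  (Z=0, W=0, Y=0, X=0) weight 1/144
  (Z=0, W=1, Y=0, X=1) weight 1/64
  (Z=0, W=1, Y=1, X=0) weight 1/64
  (Z=1, W=0, Y=0, X=0) weight 1/15
  (Z=1, W=1, Y=0, X=1) weight 1/80
  (Z=1, W=1, Y=1, X=0) weight 1/80
  (Z=2, W=0, Y=0, X=0) weight 1/36
  (Z=2, W=1, Y=0, X=1) weight 1/16
  … 1 more
Group by X:
  weight(X=0) = 553/2880
  weight(X=1) = 29/320
Total weight = 553/2880 + 29/320 = 407/1440
P(X=0 | obs) = 553/2880 / 407/1440 = 553/814
P(X=1 | obs) = 29/320 / 407/1440 = 261/814

P(X = 1 | obs) = 261/814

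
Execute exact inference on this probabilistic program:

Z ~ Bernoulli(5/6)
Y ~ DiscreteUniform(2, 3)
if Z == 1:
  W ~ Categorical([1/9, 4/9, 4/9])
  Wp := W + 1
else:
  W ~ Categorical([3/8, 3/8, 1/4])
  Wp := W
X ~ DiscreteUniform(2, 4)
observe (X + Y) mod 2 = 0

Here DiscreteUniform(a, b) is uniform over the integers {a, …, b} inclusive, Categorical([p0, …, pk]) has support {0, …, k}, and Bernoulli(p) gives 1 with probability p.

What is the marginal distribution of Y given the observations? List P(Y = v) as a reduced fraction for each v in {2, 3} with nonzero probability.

Enumerate traces; 18 have nonzero weight after conditioning:
  (Z=0, Y=2, W=0, X=2) weight 1/96
  (Z=0, Y=2, W=0, X=4) weight 1/96
  (Z=0, Y=2, W=1, X=2) weight 1/96
  (Z=0, Y=2, W=1, X=4) weight 1/96
  (Z=0, Y=2, W=2, X=2) weight 1/144
  (Z=0, Y=2, W=2, X=4) weight 1/144
  (Z=0, Y=3, W=0, X=3) weight 1/96
  (Z=0, Y=3, W=1, X=3) weight 1/96
  … 10 more
Group by Y:
  weight(Y=2) = 1/3
  weight(Y=3) = 1/6
Total weight = 1/3 + 1/6 = 1/2
P(Y=2 | obs) = 1/3 / 1/2 = 2/3
P(Y=3 | obs) = 1/6 / 1/2 = 1/3

P(Y=2) = 2/3, P(Y=3) = 1/3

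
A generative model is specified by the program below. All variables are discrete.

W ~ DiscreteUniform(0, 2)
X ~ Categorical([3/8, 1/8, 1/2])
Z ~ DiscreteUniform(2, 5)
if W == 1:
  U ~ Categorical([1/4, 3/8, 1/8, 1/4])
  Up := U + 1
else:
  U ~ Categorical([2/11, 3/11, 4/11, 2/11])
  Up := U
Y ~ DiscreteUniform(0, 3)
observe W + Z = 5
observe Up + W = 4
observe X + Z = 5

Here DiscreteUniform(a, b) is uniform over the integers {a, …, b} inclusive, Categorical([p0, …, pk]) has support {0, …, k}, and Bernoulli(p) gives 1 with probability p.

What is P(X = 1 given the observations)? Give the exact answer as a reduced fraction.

Enumerate traces; 8 have nonzero weight after conditioning:
  (W=1, X=1, Z=4, U=2, Y=0) weight 1/3072
  (W=1, X=1, Z=4, U=2, Y=1) weight 1/3072
  (W=1, X=1, Z=4, U=2, Y=2) weight 1/3072
  (W=1, X=1, Z=4, U=2, Y=3) weight 1/3072
  (W=2, X=2, Z=3, U=2, Y=0) weight 1/264
  (W=2, X=2, Z=3, U=2, Y=1) weight 1/264
  (W=2, X=2, Z=3, U=2, Y=2) weight 1/264
  (W=2, X=2, Z=3, U=2, Y=3) weight 1/264
Group by X:
  weight(X=1) = 1/768
  weight(X=2) = 1/66
Total weight = 1/768 + 1/66 = 139/8448
P(X=1 | obs) = 1/768 / 139/8448 = 11/139
P(X=2 | obs) = 1/66 / 139/8448 = 128/139

P(X = 1 | obs) = 11/139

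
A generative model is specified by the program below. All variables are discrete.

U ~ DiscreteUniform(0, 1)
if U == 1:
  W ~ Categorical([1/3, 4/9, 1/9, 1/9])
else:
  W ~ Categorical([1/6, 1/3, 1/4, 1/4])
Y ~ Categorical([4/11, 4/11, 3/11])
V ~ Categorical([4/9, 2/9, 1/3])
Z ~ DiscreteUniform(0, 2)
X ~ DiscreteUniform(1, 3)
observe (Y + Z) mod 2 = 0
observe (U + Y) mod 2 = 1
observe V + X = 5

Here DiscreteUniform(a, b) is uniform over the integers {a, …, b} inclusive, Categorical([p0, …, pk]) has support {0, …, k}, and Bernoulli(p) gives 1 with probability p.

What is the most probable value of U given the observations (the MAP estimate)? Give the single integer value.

Enumerate traces; 20 have nonzero weight after conditioning:
  (U=0, W=0, Y=1, V=2, Z=1, X=3) weight 1/891
  (U=0, W=1, Y=1, V=2, Z=1, X=3) weight 2/891
  (U=0, W=2, Y=1, V=2, Z=1, X=3) weight 1/594
  (U=0, W=3, Y=1, V=2, Z=1, X=3) weight 1/594
  (U=1, W=0, Y=0, V=2, Z=0, X=3) weight 2/891
  (U=1, W=0, Y=0, V=2, Z=2, X=3) weight 2/891
  (U=1, W=0, Y=2, V=2, Z=0, X=3) weight 1/594
  (U=1, W=0, Y=2, V=2, Z=2, X=3) weight 1/594
  … 12 more
Group by U:
  weight(U=0) = 2/297
  weight(U=1) = 7/297
Total weight = 2/297 + 7/297 = 1/33
P(U=0 | obs) = 2/297 / 1/33 = 2/9
P(U=1 | obs) = 7/297 / 1/33 = 7/9
argmax = 1

argmax_v P(U = v | obs) = 1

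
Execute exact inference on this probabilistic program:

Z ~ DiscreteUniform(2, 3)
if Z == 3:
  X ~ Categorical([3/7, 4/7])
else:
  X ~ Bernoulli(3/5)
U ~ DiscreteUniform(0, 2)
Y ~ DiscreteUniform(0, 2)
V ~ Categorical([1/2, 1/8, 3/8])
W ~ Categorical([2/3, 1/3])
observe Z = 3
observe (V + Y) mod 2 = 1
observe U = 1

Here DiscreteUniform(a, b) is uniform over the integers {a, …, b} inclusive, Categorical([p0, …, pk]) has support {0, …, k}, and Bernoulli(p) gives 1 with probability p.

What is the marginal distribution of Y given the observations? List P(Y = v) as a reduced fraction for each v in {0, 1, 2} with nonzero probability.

P(Y=0) = 1/9, P(Y=1) = 7/9, P(Y=2) = 1/9

Enumerate traces; 16 have nonzero weight after conditioning:
  (Z=3, X=0, U=1, Y=0, V=1, W=0) weight 1/504
  (Z=3, X=0, U=1, Y=0, V=1, W=1) weight 1/1008
  (Z=3, X=0, U=1, Y=1, V=0, W=0) weight 1/126
  (Z=3, X=0, U=1, Y=1, V=0, W=1) weight 1/252
  (Z=3, X=0, U=1, Y=1, V=2, W=0) weight 1/168
  (Z=3, X=0, U=1, Y=1, V=2, W=1) weight 1/336
  (Z=3, X=0, U=1, Y=2, V=1, W=0) weight 1/504
  (Z=3, X=0, U=1, Y=2, V=1, W=1) weight 1/1008
  … 8 more
Group by Y:
  weight(Y=0) = 1/144
  weight(Y=1) = 7/144
  weight(Y=2) = 1/144
Total weight = 1/144 + 7/144 + 1/144 = 1/16
P(Y=0 | obs) = 1/144 / 1/16 = 1/9
P(Y=1 | obs) = 7/144 / 1/16 = 7/9
P(Y=2 | obs) = 1/144 / 1/16 = 1/9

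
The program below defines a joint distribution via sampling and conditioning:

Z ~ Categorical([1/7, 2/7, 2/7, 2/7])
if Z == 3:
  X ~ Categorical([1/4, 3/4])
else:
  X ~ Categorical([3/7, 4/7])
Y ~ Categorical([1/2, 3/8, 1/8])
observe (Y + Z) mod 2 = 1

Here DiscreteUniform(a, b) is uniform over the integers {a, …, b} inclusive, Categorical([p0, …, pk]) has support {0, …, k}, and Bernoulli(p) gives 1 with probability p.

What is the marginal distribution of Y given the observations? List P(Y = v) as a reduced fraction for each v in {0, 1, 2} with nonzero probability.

Enumerate traces; 12 have nonzero weight after conditioning:
  (Z=0, X=0, Y=1) weight 9/392
  (Z=0, X=1, Y=1) weight 3/98
  (Z=1, X=0, Y=0) weight 3/49
  (Z=1, X=0, Y=2) weight 3/196
  (Z=1, X=1, Y=0) weight 4/49
  (Z=1, X=1, Y=2) weight 1/49
  (Z=2, X=0, Y=1) weight 9/196
  (Z=2, X=1, Y=1) weight 3/49
  … 4 more
Group by Y:
  weight(Y=0) = 2/7
  weight(Y=1) = 9/56
  weight(Y=2) = 1/14
Total weight = 2/7 + 9/56 + 1/14 = 29/56
P(Y=0 | obs) = 2/7 / 29/56 = 16/29
P(Y=1 | obs) = 9/56 / 29/56 = 9/29
P(Y=2 | obs) = 1/14 / 29/56 = 4/29

P(Y=0) = 16/29, P(Y=1) = 9/29, P(Y=2) = 4/29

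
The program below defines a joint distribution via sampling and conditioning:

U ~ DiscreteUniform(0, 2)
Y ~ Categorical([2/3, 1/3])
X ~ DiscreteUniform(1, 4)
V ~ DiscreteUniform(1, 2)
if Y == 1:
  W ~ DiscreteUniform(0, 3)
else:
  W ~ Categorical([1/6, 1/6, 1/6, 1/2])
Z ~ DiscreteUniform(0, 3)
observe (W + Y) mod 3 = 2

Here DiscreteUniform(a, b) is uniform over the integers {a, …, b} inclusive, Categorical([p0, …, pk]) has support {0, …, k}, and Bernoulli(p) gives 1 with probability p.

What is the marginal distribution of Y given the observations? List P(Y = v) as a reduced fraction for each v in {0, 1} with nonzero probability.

P(Y=0) = 4/7, P(Y=1) = 3/7

Enumerate traces; 192 have nonzero weight after conditioning:
  (U=0, Y=0, X=1, V=1, W=2, Z=0) weight 1/864
  (U=0, Y=0, X=1, V=1, W=2, Z=1) weight 1/864
  (U=0, Y=0, X=1, V=1, W=2, Z=2) weight 1/864
  (U=0, Y=0, X=1, V=1, W=2, Z=3) weight 1/864
  (U=0, Y=0, X=1, V=2, W=2, Z=0) weight 1/864
  (U=0, Y=0, X=1, V=2, W=2, Z=1) weight 1/864
  (U=0, Y=0, X=1, V=2, W=2, Z=2) weight 1/864
  (U=0, Y=0, X=1, V=2, W=2, Z=3) weight 1/864
  (U=0, Y=1, X=1, V=1, W=1, Z=0) weight 1/1152
  … 183 more
Group by Y:
  weight(Y=0) = 1/9
  weight(Y=1) = 1/12
Total weight = 1/9 + 1/12 = 7/36
P(Y=0 | obs) = 1/9 / 7/36 = 4/7
P(Y=1 | obs) = 1/12 / 7/36 = 3/7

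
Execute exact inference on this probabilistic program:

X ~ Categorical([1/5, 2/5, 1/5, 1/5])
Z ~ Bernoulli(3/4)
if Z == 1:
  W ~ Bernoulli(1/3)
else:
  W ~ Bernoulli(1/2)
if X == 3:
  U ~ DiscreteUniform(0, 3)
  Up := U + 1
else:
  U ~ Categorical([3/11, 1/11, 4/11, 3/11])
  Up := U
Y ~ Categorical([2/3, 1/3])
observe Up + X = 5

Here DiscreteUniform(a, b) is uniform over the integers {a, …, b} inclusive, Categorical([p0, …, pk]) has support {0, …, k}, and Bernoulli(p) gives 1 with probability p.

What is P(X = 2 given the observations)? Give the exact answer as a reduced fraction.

P(X = 2 | obs) = 12/23

Enumerate traces; 16 have nonzero weight after conditioning:
  (X=2, Z=0, W=0, U=3, Y=0) weight 1/220
  (X=2, Z=0, W=0, U=3, Y=1) weight 1/440
  (X=2, Z=0, W=1, U=3, Y=0) weight 1/220
  (X=2, Z=0, W=1, U=3, Y=1) weight 1/440
  (X=2, Z=1, W=0, U=3, Y=0) weight 1/55
  (X=2, Z=1, W=0, U=3, Y=1) weight 1/110
  (X=2, Z=1, W=1, U=3, Y=0) weight 1/110
  (X=2, Z=1, W=1, U=3, Y=1) weight 1/220
  (X=3, Z=0, W=0, U=1, Y=0) weight 1/240
  … 7 more
Group by X:
  weight(X=2) = 3/55
  weight(X=3) = 1/20
Total weight = 3/55 + 1/20 = 23/220
P(X=2 | obs) = 3/55 / 23/220 = 12/23
P(X=3 | obs) = 1/20 / 23/220 = 11/23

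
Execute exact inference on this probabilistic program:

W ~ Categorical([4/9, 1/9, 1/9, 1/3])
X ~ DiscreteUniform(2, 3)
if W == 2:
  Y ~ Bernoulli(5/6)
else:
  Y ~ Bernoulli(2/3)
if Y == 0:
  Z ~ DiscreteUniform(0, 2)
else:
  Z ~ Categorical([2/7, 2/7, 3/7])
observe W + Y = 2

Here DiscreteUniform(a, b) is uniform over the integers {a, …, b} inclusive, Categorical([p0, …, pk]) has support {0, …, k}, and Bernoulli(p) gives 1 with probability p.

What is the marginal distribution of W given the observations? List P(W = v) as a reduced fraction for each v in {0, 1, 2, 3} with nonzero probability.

Enumerate traces; 12 have nonzero weight after conditioning:
  (W=1, X=2, Y=1, Z=0) weight 2/189
  (W=1, X=2, Y=1, Z=1) weight 2/189
  (W=1, X=2, Y=1, Z=2) weight 1/63
  (W=1, X=3, Y=1, Z=0) weight 2/189
  (W=1, X=3, Y=1, Z=1) weight 2/189
  (W=1, X=3, Y=1, Z=2) weight 1/63
  (W=2, X=2, Y=0, Z=0) weight 1/324
  (W=2, X=2, Y=0, Z=1) weight 1/324
  … 4 more
Group by W:
  weight(W=1) = 2/27
  weight(W=2) = 1/54
Total weight = 2/27 + 1/54 = 5/54
P(W=1 | obs) = 2/27 / 5/54 = 4/5
P(W=2 | obs) = 1/54 / 5/54 = 1/5

P(W=1) = 4/5, P(W=2) = 1/5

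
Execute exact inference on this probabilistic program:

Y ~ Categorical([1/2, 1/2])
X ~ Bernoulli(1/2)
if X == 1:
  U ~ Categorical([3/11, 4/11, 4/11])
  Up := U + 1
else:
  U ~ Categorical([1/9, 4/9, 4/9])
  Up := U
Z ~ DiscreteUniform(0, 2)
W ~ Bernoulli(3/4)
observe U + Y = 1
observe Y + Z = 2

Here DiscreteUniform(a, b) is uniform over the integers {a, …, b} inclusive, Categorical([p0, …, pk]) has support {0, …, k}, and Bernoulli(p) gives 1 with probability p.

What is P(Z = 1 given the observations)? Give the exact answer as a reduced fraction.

P(Z = 1 | obs) = 19/59

Enumerate traces; 8 have nonzero weight after conditioning:
  (Y=0, X=0, U=1, Z=2, W=0) weight 1/108
  (Y=0, X=0, U=1, Z=2, W=1) weight 1/36
  (Y=0, X=1, U=1, Z=2, W=0) weight 1/132
  (Y=0, X=1, U=1, Z=2, W=1) weight 1/44
  (Y=1, X=0, U=0, Z=1, W=0) weight 1/432
  (Y=1, X=0, U=0, Z=1, W=1) weight 1/144
  (Y=1, X=1, U=0, Z=1, W=0) weight 1/176
  (Y=1, X=1, U=0, Z=1, W=1) weight 3/176
Group by Z:
  weight(Z=1) = 19/594
  weight(Z=2) = 20/297
Total weight = 19/594 + 20/297 = 59/594
P(Z=1 | obs) = 19/594 / 59/594 = 19/59
P(Z=2 | obs) = 20/297 / 59/594 = 40/59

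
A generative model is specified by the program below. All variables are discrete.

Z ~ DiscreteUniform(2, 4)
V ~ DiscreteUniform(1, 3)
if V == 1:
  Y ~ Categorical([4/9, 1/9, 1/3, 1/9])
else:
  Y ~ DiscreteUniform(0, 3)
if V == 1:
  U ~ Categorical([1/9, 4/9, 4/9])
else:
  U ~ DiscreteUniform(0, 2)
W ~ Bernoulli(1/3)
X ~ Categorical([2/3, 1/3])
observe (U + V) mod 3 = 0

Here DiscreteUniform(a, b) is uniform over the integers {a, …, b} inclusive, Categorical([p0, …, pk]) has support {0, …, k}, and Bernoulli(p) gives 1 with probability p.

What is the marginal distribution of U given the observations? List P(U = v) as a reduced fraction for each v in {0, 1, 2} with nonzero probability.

Enumerate traces; 144 have nonzero weight after conditioning:
  (Z=2, V=1, Y=0, U=2, W=0, X=0) weight 64/6561
  (Z=2, V=1, Y=0, U=2, W=0, X=1) weight 32/6561
  (Z=2, V=1, Y=0, U=2, W=1, X=0) weight 32/6561
  (Z=2, V=1, Y=0, U=2, W=1, X=1) weight 16/6561
  (Z=2, V=1, Y=1, U=2, W=0, X=0) weight 16/6561
  (Z=2, V=1, Y=1, U=2, W=0, X=1) weight 8/6561
  (Z=2, V=1, Y=1, U=2, W=1, X=0) weight 8/6561
  (Z=2, V=1, Y=1, U=2, W=1, X=1) weight 4/6561
  (Z=2, V=2, Y=0, U=1, W=0, X=0) weight 1/243
  (Z=2, V=3, Y=0, U=0, W=0, X=0) weight 1/243
  … 134 more
Group by U:
  weight(U=0) = 1/9
  weight(U=1) = 1/9
  weight(U=2) = 4/27
Total weight = 1/9 + 1/9 + 4/27 = 10/27
P(U=0 | obs) = 1/9 / 10/27 = 3/10
P(U=1 | obs) = 1/9 / 10/27 = 3/10
P(U=2 | obs) = 4/27 / 10/27 = 2/5

P(U=0) = 3/10, P(U=1) = 3/10, P(U=2) = 2/5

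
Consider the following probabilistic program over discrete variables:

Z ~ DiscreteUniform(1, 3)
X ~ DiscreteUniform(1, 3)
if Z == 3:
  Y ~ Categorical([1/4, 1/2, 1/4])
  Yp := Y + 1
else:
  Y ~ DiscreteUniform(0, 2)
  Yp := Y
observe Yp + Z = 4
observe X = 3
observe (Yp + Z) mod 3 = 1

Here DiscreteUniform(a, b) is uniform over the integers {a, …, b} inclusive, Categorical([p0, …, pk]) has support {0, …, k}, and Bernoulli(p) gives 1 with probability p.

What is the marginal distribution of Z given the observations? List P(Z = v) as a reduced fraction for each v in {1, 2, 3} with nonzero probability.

P(Z=2) = 4/7, P(Z=3) = 3/7

Enumerate traces; 2 have nonzero weight after conditioning:
  (Z=2, X=3, Y=2) weight 1/27
  (Z=3, X=3, Y=0) weight 1/36
Group by Z:
  weight(Z=2) = 1/27
  weight(Z=3) = 1/36
Total weight = 1/27 + 1/36 = 7/108
P(Z=2 | obs) = 1/27 / 7/108 = 4/7
P(Z=3 | obs) = 1/36 / 7/108 = 3/7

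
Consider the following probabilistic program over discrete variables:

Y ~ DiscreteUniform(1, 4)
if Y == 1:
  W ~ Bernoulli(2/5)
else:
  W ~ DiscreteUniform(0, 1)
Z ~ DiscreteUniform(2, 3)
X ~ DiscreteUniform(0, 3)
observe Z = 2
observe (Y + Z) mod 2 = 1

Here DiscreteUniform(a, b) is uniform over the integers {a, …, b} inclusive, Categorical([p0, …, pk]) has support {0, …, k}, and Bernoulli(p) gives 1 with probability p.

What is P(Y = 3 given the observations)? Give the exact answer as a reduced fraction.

Enumerate traces; 16 have nonzero weight after conditioning:
  (Y=1, W=0, Z=2, X=0) weight 3/160
  (Y=1, W=0, Z=2, X=1) weight 3/160
  (Y=1, W=0, Z=2, X=2) weight 3/160
  (Y=1, W=0, Z=2, X=3) weight 3/160
  (Y=1, W=1, Z=2, X=0) weight 1/80
  (Y=1, W=1, Z=2, X=1) weight 1/80
  (Y=1, W=1, Z=2, X=2) weight 1/80
  (Y=1, W=1, Z=2, X=3) weight 1/80
  (Y=3, W=0, Z=2, X=0) weight 1/64
  … 7 more
Group by Y:
  weight(Y=1) = 1/8
  weight(Y=3) = 1/8
Total weight = 1/8 + 1/8 = 1/4
P(Y=1 | obs) = 1/8 / 1/4 = 1/2
P(Y=3 | obs) = 1/8 / 1/4 = 1/2

P(Y = 3 | obs) = 1/2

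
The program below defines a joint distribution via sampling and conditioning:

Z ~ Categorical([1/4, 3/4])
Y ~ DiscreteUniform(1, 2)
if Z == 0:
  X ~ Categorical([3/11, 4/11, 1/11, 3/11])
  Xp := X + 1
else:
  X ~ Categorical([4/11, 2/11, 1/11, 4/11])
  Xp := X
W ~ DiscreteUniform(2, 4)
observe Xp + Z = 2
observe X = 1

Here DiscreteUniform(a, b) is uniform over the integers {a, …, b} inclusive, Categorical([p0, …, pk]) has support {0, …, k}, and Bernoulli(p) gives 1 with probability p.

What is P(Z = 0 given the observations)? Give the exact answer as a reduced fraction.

P(Z = 0 | obs) = 2/5

Enumerate traces; 12 have nonzero weight after conditioning:
  (Z=0, Y=1, X=1, W=2) weight 1/66
  (Z=0, Y=1, X=1, W=3) weight 1/66
  (Z=0, Y=1, X=1, W=4) weight 1/66
  (Z=0, Y=2, X=1, W=2) weight 1/66
  (Z=0, Y=2, X=1, W=3) weight 1/66
  (Z=0, Y=2, X=1, W=4) weight 1/66
  (Z=1, Y=1, X=1, W=2) weight 1/44
  (Z=1, Y=1, X=1, W=3) weight 1/44
  … 4 more
Group by Z:
  weight(Z=0) = 1/11
  weight(Z=1) = 3/22
Total weight = 1/11 + 3/22 = 5/22
P(Z=0 | obs) = 1/11 / 5/22 = 2/5
P(Z=1 | obs) = 3/22 / 5/22 = 3/5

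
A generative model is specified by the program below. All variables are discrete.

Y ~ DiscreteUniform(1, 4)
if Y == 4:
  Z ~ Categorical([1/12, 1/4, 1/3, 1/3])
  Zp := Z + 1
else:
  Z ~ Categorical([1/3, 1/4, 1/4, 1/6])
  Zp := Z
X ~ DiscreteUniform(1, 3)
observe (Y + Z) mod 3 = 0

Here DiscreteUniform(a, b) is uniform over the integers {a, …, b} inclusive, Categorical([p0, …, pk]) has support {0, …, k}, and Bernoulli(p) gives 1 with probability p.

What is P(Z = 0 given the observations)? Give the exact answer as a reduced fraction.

Enumerate traces; 15 have nonzero weight after conditioning:
  (Y=1, Z=2, X=1) weight 1/48
  (Y=1, Z=2, X=2) weight 1/48
  (Y=1, Z=2, X=3) weight 1/48
  (Y=2, Z=1, X=1) weight 1/48
  (Y=2, Z=1, X=2) weight 1/48
  (Y=2, Z=1, X=3) weight 1/48
  (Y=3, Z=0, X=1) weight 1/36
  (Y=3, Z=0, X=2) weight 1/36
  (Y=3, Z=3, X=1) weight 1/72
  … 6 more
Group by Z:
  weight(Z=0) = 1/12
  weight(Z=1) = 1/16
  weight(Z=2) = 7/48
  weight(Z=3) = 1/24
Total weight = 1/12 + 1/16 + 7/48 + 1/24 = 1/3
P(Z=0 | obs) = 1/12 / 1/3 = 1/4
P(Z=1 | obs) = 1/16 / 1/3 = 3/16
P(Z=2 | obs) = 7/48 / 1/3 = 7/16
P(Z=3 | obs) = 1/24 / 1/3 = 1/8

P(Z = 0 | obs) = 1/4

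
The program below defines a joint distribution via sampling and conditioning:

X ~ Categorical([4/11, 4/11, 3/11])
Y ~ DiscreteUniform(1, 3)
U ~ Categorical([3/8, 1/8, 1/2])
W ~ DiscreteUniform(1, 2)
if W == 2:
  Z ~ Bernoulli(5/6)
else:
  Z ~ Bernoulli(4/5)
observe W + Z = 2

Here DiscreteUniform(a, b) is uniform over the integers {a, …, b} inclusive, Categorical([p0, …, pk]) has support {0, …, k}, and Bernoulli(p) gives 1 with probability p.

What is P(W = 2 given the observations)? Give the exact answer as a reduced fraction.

P(W = 2 | obs) = 5/29

Enumerate traces; 54 have nonzero weight after conditioning:
  (X=0, Y=1, U=0, W=1, Z=1) weight 1/55
  (X=0, Y=1, U=0, W=2, Z=0) weight 1/264
  (X=0, Y=1, U=1, W=1, Z=1) weight 1/165
  (X=0, Y=1, U=1, W=2, Z=0) weight 1/792
  (X=0, Y=1, U=2, W=1, Z=1) weight 4/165
  (X=0, Y=1, U=2, W=2, Z=0) weight 1/198
  (X=0, Y=2, U=0, W=1, Z=1) weight 1/55
  (X=0, Y=2, U=0, W=2, Z=0) weight 1/264
  … 46 more
Group by W:
  weight(W=1) = 2/5
  weight(W=2) = 1/12
Total weight = 2/5 + 1/12 = 29/60
P(W=1 | obs) = 2/5 / 29/60 = 24/29
P(W=2 | obs) = 1/12 / 29/60 = 5/29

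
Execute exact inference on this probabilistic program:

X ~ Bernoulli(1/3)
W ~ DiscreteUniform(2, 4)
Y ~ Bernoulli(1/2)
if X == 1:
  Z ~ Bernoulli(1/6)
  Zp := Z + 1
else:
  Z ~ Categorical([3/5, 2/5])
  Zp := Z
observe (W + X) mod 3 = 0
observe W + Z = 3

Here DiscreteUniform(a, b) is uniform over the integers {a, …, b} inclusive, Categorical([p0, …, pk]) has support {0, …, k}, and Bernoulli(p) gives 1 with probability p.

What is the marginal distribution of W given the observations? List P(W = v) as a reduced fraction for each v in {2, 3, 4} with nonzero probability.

P(W=2) = 5/41, P(W=3) = 36/41

Enumerate traces; 4 have nonzero weight after conditioning:
  (X=0, W=3, Y=0, Z=0) weight 1/15
  (X=0, W=3, Y=1, Z=0) weight 1/15
  (X=1, W=2, Y=0, Z=1) weight 1/108
  (X=1, W=2, Y=1, Z=1) weight 1/108
Group by W:
  weight(W=2) = 1/54
  weight(W=3) = 2/15
Total weight = 1/54 + 2/15 = 41/270
P(W=2 | obs) = 1/54 / 41/270 = 5/41
P(W=3 | obs) = 2/15 / 41/270 = 36/41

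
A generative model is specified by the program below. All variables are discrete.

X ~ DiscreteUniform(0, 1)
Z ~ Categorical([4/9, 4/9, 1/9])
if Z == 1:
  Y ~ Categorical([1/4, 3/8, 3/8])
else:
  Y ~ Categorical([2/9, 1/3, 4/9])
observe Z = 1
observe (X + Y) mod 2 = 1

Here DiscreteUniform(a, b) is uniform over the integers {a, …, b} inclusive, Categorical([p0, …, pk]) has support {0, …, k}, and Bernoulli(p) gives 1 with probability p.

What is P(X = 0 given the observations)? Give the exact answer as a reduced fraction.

Enumerate traces; 3 have nonzero weight after conditioning:
  (X=0, Z=1, Y=1) weight 1/12
  (X=1, Z=1, Y=0) weight 1/18
  (X=1, Z=1, Y=2) weight 1/12
Group by X:
  weight(X=0) = 1/12
  weight(X=1) = 5/36
Total weight = 1/12 + 5/36 = 2/9
P(X=0 | obs) = 1/12 / 2/9 = 3/8
P(X=1 | obs) = 5/36 / 2/9 = 5/8

P(X = 0 | obs) = 3/8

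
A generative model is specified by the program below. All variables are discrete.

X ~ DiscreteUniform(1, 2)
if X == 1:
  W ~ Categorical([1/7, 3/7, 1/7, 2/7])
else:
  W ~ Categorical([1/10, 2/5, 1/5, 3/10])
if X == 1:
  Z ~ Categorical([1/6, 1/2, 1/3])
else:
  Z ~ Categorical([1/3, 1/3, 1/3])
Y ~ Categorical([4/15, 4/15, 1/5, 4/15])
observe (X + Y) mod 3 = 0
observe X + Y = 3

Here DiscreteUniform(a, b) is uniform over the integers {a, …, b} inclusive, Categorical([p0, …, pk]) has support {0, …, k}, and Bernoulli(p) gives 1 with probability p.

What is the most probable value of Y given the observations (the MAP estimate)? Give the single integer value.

Enumerate traces; 24 have nonzero weight after conditioning:
  (X=1, W=0, Z=0, Y=2) weight 1/420
  (X=1, W=0, Z=1, Y=2) weight 1/140
  (X=1, W=0, Z=2, Y=2) weight 1/210
  (X=1, W=1, Z=0, Y=2) weight 1/140
  (X=1, W=1, Z=1, Y=2) weight 3/140
  (X=1, W=1, Z=2, Y=2) weight 1/70
  (X=1, W=2, Z=0, Y=2) weight 1/420
  (X=1, W=2, Z=1, Y=2) weight 1/140
  (X=2, W=0, Z=0, Y=1) weight 1/225
  … 15 more
Group by Y:
  weight(Y=1) = 2/15
  weight(Y=2) = 1/10
Total weight = 2/15 + 1/10 = 7/30
P(Y=1 | obs) = 2/15 / 7/30 = 4/7
P(Y=2 | obs) = 1/10 / 7/30 = 3/7
argmax = 1

argmax_v P(Y = v | obs) = 1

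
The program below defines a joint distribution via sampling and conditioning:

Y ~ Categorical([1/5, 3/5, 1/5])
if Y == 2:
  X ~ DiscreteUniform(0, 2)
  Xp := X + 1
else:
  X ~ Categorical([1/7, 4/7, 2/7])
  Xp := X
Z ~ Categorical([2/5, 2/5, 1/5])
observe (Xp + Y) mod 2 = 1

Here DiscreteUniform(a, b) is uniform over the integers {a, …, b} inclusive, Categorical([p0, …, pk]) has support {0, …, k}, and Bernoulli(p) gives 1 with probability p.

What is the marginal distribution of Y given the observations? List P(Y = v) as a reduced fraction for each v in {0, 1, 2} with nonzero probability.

Enumerate traces; 15 have nonzero weight after conditioning:
  (Y=0, X=1, Z=0) weight 8/175
  (Y=0, X=1, Z=1) weight 8/175
  (Y=0, X=1, Z=2) weight 4/175
  (Y=1, X=0, Z=0) weight 6/175
  (Y=1, X=0, Z=1) weight 6/175
  (Y=1, X=0, Z=2) weight 3/175
  (Y=1, X=2, Z=0) weight 12/175
  (Y=1, X=2, Z=1) weight 12/175
  (Y=2, X=0, Z=0) weight 2/75
  … 6 more
Group by Y:
  weight(Y=0) = 4/35
  weight(Y=1) = 9/35
  weight(Y=2) = 2/15
Total weight = 4/35 + 9/35 + 2/15 = 53/105
P(Y=0 | obs) = 4/35 / 53/105 = 12/53
P(Y=1 | obs) = 9/35 / 53/105 = 27/53
P(Y=2 | obs) = 2/15 / 53/105 = 14/53

P(Y=0) = 12/53, P(Y=1) = 27/53, P(Y=2) = 14/53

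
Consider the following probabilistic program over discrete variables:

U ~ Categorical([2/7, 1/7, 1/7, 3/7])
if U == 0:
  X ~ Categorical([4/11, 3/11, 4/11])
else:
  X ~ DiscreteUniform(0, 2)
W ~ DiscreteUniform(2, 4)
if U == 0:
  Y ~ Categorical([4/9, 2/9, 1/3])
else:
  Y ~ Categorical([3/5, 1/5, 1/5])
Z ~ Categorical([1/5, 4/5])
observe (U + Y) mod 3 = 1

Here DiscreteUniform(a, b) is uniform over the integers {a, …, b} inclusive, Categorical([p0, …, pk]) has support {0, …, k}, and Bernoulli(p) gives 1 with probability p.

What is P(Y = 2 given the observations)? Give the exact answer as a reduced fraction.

Enumerate traces; 72 have nonzero weight after conditioning:
  (U=0, X=0, W=2, Y=1, Z=0) weight 16/10395
  (U=0, X=0, W=2, Y=1, Z=1) weight 64/10395
  (U=0, X=0, W=3, Y=1, Z=0) weight 16/10395
  (U=0, X=0, W=3, Y=1, Z=1) weight 64/10395
  (U=0, X=0, W=4, Y=1, Z=0) weight 16/10395
  (U=0, X=0, W=4, Y=1, Z=1) weight 64/10395
  (U=0, X=1, W=2, Y=1, Z=0) weight 4/3465
  (U=0, X=1, W=2, Y=1, Z=1) weight 16/3465
  (U=1, X=0, W=2, Y=0, Z=0) weight 1/525
  (U=2, X=0, W=2, Y=2, Z=0) weight 1/1575
  … 62 more
Group by Y:
  weight(Y=0) = 3/35
  weight(Y=1) = 47/315
  weight(Y=2) = 1/35
Total weight = 3/35 + 47/315 + 1/35 = 83/315
P(Y=0 | obs) = 3/35 / 83/315 = 27/83
P(Y=1 | obs) = 47/315 / 83/315 = 47/83
P(Y=2 | obs) = 1/35 / 83/315 = 9/83

P(Y = 2 | obs) = 9/83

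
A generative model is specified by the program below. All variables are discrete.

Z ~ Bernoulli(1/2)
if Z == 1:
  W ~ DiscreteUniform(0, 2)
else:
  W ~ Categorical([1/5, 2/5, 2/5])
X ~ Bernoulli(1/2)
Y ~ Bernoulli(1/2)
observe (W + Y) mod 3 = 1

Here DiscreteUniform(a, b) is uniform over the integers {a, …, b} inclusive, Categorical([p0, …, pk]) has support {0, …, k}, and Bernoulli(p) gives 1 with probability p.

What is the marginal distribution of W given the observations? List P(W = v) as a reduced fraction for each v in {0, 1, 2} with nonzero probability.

P(W=0) = 8/19, P(W=1) = 11/19

Enumerate traces; 8 have nonzero weight after conditioning:
  (Z=0, W=0, X=0, Y=1) weight 1/40
  (Z=0, W=0, X=1, Y=1) weight 1/40
  (Z=0, W=1, X=0, Y=0) weight 1/20
  (Z=0, W=1, X=1, Y=0) weight 1/20
  (Z=1, W=0, X=0, Y=1) weight 1/24
  (Z=1, W=0, X=1, Y=1) weight 1/24
  (Z=1, W=1, X=0, Y=0) weight 1/24
  (Z=1, W=1, X=1, Y=0) weight 1/24
Group by W:
  weight(W=0) = 2/15
  weight(W=1) = 11/60
Total weight = 2/15 + 11/60 = 19/60
P(W=0 | obs) = 2/15 / 19/60 = 8/19
P(W=1 | obs) = 11/60 / 19/60 = 11/19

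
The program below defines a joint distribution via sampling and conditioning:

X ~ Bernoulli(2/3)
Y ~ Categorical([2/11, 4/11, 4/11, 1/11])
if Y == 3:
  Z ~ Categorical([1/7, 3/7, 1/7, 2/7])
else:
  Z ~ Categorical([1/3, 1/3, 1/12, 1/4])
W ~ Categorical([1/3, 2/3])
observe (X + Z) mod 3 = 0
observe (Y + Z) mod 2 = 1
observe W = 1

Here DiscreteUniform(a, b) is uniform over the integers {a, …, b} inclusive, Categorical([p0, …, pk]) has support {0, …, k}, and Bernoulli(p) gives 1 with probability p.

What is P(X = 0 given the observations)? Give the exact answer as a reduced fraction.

Enumerate traces; 6 have nonzero weight after conditioning:
  (X=0, Y=0, Z=3, W=1) weight 1/99
  (X=0, Y=1, Z=0, W=1) weight 8/297
  (X=0, Y=2, Z=3, W=1) weight 2/99
  (X=0, Y=3, Z=0, W=1) weight 2/693
  (X=1, Y=1, Z=2, W=1) weight 4/297
  (X=1, Y=3, Z=2, W=1) weight 4/693
Group by X:
  weight(X=0) = 125/2079
  weight(X=1) = 40/2079
Total weight = 125/2079 + 40/2079 = 5/63
P(X=0 | obs) = 125/2079 / 5/63 = 25/33
P(X=1 | obs) = 40/2079 / 5/63 = 8/33

P(X = 0 | obs) = 25/33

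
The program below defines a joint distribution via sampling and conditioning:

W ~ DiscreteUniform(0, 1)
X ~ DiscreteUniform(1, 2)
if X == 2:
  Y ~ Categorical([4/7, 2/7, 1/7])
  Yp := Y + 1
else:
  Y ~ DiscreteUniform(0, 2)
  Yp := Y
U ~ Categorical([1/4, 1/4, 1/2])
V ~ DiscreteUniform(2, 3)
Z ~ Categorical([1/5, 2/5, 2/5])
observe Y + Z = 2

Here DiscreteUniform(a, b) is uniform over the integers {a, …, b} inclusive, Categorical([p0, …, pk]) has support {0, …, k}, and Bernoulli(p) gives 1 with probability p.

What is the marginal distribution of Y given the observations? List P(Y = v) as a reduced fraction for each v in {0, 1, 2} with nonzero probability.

P(Y=0) = 19/37, P(Y=1) = 13/37, P(Y=2) = 5/37

Enumerate traces; 72 have nonzero weight after conditioning:
  (W=0, X=1, Y=0, U=0, V=2, Z=2) weight 1/240
  (W=0, X=1, Y=0, U=0, V=3, Z=2) weight 1/240
  (W=0, X=1, Y=0, U=1, V=2, Z=2) weight 1/240
  (W=0, X=1, Y=0, U=1, V=3, Z=2) weight 1/240
  (W=0, X=1, Y=0, U=2, V=2, Z=2) weight 1/120
  (W=0, X=1, Y=0, U=2, V=3, Z=2) weight 1/120
  (W=0, X=1, Y=1, U=0, V=2, Z=1) weight 1/240
  (W=0, X=1, Y=1, U=0, V=3, Z=1) weight 1/240
  (W=0, X=1, Y=2, U=0, V=2, Z=0) weight 1/480
  … 63 more
Group by Y:
  weight(Y=0) = 19/105
  weight(Y=1) = 13/105
  weight(Y=2) = 1/21
Total weight = 19/105 + 13/105 + 1/21 = 37/105
P(Y=0 | obs) = 19/105 / 37/105 = 19/37
P(Y=1 | obs) = 13/105 / 37/105 = 13/37
P(Y=2 | obs) = 1/21 / 37/105 = 5/37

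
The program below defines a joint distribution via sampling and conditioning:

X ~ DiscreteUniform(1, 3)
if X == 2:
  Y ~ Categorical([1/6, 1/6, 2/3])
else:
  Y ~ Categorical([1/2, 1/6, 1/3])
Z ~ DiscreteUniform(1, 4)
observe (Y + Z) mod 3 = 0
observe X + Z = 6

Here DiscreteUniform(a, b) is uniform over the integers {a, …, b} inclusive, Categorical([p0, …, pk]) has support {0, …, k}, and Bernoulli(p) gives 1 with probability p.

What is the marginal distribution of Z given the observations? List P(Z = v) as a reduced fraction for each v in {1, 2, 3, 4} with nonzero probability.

Enumerate traces; 2 have nonzero weight after conditioning:
  (X=2, Y=2, Z=4) weight 1/18
  (X=3, Y=0, Z=3) weight 1/24
Group by Z:
  weight(Z=3) = 1/24
  weight(Z=4) = 1/18
Total weight = 1/24 + 1/18 = 7/72
P(Z=3 | obs) = 1/24 / 7/72 = 3/7
P(Z=4 | obs) = 1/18 / 7/72 = 4/7

P(Z=3) = 3/7, P(Z=4) = 4/7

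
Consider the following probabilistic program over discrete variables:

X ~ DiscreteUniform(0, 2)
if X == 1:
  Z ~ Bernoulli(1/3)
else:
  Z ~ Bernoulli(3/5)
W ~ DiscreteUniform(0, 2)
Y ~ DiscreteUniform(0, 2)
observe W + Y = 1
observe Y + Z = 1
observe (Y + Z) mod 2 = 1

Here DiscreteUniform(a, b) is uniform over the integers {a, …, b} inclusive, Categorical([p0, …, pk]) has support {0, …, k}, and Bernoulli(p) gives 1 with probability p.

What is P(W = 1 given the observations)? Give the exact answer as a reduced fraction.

P(W = 1 | obs) = 23/45

Enumerate traces; 6 have nonzero weight after conditioning:
  (X=0, Z=0, W=0, Y=1) weight 2/135
  (X=0, Z=1, W=1, Y=0) weight 1/45
  (X=1, Z=0, W=0, Y=1) weight 2/81
  (X=1, Z=1, W=1, Y=0) weight 1/81
  (X=2, Z=0, W=0, Y=1) weight 2/135
  (X=2, Z=1, W=1, Y=0) weight 1/45
Group by W:
  weight(W=0) = 22/405
  weight(W=1) = 23/405
Total weight = 22/405 + 23/405 = 1/9
P(W=0 | obs) = 22/405 / 1/9 = 22/45
P(W=1 | obs) = 23/405 / 1/9 = 23/45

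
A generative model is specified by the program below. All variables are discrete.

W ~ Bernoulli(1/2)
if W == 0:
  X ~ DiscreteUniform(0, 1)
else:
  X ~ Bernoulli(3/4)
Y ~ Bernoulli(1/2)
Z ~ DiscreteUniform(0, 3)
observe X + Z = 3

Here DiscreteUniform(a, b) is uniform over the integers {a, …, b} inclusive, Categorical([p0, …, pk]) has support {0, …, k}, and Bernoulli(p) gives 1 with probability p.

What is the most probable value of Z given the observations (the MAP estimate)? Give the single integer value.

Enumerate traces; 8 have nonzero weight after conditioning:
  (W=0, X=0, Y=0, Z=3) weight 1/32
  (W=0, X=0, Y=1, Z=3) weight 1/32
  (W=0, X=1, Y=0, Z=2) weight 1/32
  (W=0, X=1, Y=1, Z=2) weight 1/32
  (W=1, X=0, Y=0, Z=3) weight 1/64
  (W=1, X=0, Y=1, Z=3) weight 1/64
  (W=1, X=1, Y=0, Z=2) weight 3/64
  (W=1, X=1, Y=1, Z=2) weight 3/64
Group by Z:
  weight(Z=2) = 5/32
  weight(Z=3) = 3/32
Total weight = 5/32 + 3/32 = 1/4
P(Z=2 | obs) = 5/32 / 1/4 = 5/8
P(Z=3 | obs) = 3/32 / 1/4 = 3/8
argmax = 2

argmax_v P(Z = v | obs) = 2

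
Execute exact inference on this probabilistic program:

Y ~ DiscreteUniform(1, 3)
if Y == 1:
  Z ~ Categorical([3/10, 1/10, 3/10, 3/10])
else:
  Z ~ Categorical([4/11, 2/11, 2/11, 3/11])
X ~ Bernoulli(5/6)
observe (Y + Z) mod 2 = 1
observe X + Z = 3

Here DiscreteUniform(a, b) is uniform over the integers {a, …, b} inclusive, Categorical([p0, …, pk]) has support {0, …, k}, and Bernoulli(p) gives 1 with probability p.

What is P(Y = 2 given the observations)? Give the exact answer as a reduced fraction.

Enumerate traces; 3 have nonzero weight after conditioning:
  (Y=1, Z=2, X=1) weight 1/12
  (Y=2, Z=3, X=0) weight 1/66
  (Y=3, Z=2, X=1) weight 5/99
Group by Y:
  weight(Y=1) = 1/12
  weight(Y=2) = 1/66
  weight(Y=3) = 5/99
Total weight = 1/12 + 1/66 + 5/99 = 59/396
P(Y=1 | obs) = 1/12 / 59/396 = 33/59
P(Y=2 | obs) = 1/66 / 59/396 = 6/59
P(Y=3 | obs) = 5/99 / 59/396 = 20/59

P(Y = 2 | obs) = 6/59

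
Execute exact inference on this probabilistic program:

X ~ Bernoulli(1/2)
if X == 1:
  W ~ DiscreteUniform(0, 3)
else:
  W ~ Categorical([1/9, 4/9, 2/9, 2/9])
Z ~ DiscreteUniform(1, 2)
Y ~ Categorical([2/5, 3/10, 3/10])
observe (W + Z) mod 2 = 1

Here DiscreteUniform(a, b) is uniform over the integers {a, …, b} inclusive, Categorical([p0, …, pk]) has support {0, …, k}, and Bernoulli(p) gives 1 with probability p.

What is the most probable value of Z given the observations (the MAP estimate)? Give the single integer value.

argmax_v P(Z = v | obs) = 2

Enumerate traces; 24 have nonzero weight after conditioning:
  (X=0, W=0, Z=1, Y=0) weight 1/90
  (X=0, W=0, Z=1, Y=1) weight 1/120
  (X=0, W=0, Z=1, Y=2) weight 1/120
  (X=0, W=1, Z=2, Y=0) weight 2/45
  (X=0, W=1, Z=2, Y=1) weight 1/30
  (X=0, W=1, Z=2, Y=2) weight 1/30
  (X=0, W=2, Z=1, Y=0) weight 1/45
  (X=0, W=2, Z=1, Y=1) weight 1/60
  … 16 more
Group by Z:
  weight(Z=1) = 5/24
  weight(Z=2) = 7/24
Total weight = 5/24 + 7/24 = 1/2
P(Z=1 | obs) = 5/24 / 1/2 = 5/12
P(Z=2 | obs) = 7/24 / 1/2 = 7/12
argmax = 2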